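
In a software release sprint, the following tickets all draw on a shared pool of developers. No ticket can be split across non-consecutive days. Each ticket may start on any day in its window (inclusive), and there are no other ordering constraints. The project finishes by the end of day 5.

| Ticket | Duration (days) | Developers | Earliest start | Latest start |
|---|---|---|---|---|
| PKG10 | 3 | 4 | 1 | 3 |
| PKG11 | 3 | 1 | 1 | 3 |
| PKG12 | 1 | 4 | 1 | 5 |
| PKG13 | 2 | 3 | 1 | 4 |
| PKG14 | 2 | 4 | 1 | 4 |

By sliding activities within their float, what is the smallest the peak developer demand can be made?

8

Early-start (PKG10@1, PKG11@1, PKG12@1, PKG13@1, PKG14@1) gives peak 16: d1:16  d2:12  d3:5  d4:0  d5:0.
Shift PKG12→4, PKG14→4.
Schedule PKG10@1, PKG11@1, PKG12@4, PKG13@1, PKG14@4: d1:8  d2:8  d3:5  d4:8  d5:4 — peak 8.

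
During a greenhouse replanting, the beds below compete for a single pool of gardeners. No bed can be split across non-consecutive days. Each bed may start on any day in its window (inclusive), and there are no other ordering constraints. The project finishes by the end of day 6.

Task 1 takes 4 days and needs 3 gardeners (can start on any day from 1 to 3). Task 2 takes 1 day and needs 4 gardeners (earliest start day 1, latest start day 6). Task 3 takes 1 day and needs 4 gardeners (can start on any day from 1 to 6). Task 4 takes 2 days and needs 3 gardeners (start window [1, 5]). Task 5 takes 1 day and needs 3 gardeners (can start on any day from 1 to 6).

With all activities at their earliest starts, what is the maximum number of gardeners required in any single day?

17

Early-start schedule: Task 1@1, Task 2@1, Task 3@1, Task 4@1, Task 5@1.
Load per day: day 1: 17, day 2: 6, day 3: 3, day 4: 3, day 5: 0, day 6: 0.
Peak is 17.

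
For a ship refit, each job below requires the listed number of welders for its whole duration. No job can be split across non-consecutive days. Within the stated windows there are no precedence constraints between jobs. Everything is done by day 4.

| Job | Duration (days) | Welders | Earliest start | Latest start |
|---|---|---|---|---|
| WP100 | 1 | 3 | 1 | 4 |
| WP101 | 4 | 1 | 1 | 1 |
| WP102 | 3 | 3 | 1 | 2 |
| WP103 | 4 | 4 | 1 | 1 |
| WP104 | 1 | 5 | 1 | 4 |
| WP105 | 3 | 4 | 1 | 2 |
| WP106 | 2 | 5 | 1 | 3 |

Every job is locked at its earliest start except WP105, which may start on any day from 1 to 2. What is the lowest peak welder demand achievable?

21

WP105@1: d1:25  d2:17  d3:12  d4:5 → peak 25
WP105@2: d1:21  d2:17  d3:12  d4:9 → peak 21
Best is WP105@2, peak 21.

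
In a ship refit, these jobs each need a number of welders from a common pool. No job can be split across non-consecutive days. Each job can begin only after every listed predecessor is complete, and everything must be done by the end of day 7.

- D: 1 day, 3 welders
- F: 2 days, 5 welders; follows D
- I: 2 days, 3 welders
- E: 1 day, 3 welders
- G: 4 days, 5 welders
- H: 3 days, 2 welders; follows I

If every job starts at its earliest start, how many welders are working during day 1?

14

At early start, day 1 has: D, I, E, G.
Demand: 3 + 3 + 3 + 5 = 14.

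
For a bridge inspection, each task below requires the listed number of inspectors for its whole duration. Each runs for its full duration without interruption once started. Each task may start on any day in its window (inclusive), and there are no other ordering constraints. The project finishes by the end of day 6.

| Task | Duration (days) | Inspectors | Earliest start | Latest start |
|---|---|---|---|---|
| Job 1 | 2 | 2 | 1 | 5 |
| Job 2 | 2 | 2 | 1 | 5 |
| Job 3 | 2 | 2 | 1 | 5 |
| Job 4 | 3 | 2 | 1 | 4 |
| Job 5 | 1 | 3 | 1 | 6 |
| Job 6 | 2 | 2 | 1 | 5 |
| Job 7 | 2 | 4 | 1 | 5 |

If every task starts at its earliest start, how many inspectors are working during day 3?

2

At early start, day 3 has: Job 4.
Demand: 2 = 2.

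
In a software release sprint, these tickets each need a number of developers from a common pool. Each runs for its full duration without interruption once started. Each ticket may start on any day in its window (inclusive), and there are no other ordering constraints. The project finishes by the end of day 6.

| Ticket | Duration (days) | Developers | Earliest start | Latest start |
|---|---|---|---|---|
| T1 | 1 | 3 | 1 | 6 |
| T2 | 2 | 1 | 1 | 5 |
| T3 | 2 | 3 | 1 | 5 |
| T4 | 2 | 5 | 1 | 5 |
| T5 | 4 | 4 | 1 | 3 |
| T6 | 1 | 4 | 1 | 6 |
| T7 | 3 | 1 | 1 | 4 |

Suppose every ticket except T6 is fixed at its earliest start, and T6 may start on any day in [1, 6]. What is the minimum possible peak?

T6@1: d1:21  d2:14  d3:5  d4:4  d5:0  d6:0 → peak 21
T6@2: d1:17  d2:18  d3:5  d4:4  d5:0  d6:0 → peak 18
T6@3: d1:17  d2:14  d3:9  d4:4  d5:0  d6:0 → peak 17
T6@4: d1:17  d2:14  d3:5  d4:8  d5:0  d6:0 → peak 17
T6@5: d1:17  d2:14  d3:5  d4:4  d5:4  d6:0 → peak 17
T6@6: d1:17  d2:14  d3:5  d4:4  d5:0  d6:4 → peak 17
Best is T6@3, peak 17.

17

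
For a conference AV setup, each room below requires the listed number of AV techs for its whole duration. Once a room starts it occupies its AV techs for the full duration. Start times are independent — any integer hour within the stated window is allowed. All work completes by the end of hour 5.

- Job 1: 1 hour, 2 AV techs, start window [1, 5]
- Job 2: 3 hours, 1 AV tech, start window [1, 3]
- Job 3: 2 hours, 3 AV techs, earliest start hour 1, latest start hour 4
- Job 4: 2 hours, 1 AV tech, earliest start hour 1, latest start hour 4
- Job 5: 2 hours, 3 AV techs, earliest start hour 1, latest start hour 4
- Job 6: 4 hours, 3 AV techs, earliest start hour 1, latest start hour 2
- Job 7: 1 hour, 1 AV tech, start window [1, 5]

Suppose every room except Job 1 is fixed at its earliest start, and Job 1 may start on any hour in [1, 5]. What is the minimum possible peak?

Job 1@1: h1:14  h2:11  h3:4  h4:3  h5:0 → peak 14
Job 1@2: h1:12  h2:13  h3:4  h4:3  h5:0 → peak 13
Job 1@3: h1:12  h2:11  h3:6  h4:3  h5:0 → peak 12
Job 1@4: h1:12  h2:11  h3:4  h4:5  h5:0 → peak 12
Job 1@5: h1:12  h2:11  h3:4  h4:3  h5:2 → peak 12
Best is Job 1@3, peak 12.

12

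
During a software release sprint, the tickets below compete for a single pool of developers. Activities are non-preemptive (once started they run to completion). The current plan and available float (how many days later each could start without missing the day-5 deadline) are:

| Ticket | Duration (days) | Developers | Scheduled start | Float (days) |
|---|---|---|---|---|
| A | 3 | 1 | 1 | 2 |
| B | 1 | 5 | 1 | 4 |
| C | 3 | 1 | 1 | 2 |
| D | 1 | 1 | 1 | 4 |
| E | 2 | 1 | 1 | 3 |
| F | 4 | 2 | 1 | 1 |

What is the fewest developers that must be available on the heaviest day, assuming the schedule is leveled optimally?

5

Early-start (A@1, B@1, C@1, D@1, E@1, F@1) gives peak 11: d1:11  d2:5  d3:4  d4:2  d5:0.
Shift B→5, E→2.
Schedule A@1, B@5, C@1, D@1, E@2, F@1: d1:5  d2:5  d3:5  d4:2  d5:5 — peak 5.
Total developer-days = 22 over 5 days ⇒ peak ≥ ⌈22/5⌉ = 5, so 5 is optimal.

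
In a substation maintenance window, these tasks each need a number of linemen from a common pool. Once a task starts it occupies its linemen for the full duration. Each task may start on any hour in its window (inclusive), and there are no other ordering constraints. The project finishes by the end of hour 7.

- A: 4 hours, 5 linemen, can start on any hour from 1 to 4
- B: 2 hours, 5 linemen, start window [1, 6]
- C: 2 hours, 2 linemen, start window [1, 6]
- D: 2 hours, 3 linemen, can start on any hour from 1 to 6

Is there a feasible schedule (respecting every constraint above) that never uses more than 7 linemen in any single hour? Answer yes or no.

The minimum achievable peak is 8; 7 < 8, so no feasible schedule stays within the cap.

no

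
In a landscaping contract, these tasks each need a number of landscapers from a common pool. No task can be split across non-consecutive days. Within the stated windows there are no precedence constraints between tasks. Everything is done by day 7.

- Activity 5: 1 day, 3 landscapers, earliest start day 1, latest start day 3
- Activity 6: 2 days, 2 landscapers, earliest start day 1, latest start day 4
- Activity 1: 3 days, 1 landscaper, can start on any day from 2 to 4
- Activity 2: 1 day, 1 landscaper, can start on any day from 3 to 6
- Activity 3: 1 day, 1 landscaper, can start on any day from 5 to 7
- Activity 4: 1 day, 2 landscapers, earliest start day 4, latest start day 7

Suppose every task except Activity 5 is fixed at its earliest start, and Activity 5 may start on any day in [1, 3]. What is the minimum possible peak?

Activity 5@1: d1:5  d2:3  d3:2  d4:3  d5:1  d6:0  d7:0 → peak 5
Activity 5@2: d1:2  d2:6  d3:2  d4:3  d5:1  d6:0  d7:0 → peak 6
Activity 5@3: d1:2  d2:3  d3:5  d4:3  d5:1  d6:0  d7:0 → peak 5
Best is Activity 5@1, peak 5.

5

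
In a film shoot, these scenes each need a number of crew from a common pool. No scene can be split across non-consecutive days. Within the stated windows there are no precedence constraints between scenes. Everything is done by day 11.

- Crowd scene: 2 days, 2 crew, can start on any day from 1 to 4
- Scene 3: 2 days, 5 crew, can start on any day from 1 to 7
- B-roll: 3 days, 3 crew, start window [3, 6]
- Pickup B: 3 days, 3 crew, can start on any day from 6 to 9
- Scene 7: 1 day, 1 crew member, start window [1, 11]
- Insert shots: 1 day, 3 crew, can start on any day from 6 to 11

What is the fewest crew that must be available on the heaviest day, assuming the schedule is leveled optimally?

Early-start (Crowd scene@1, Scene 3@1, B-roll@3, Pickup B@6, Scene 7@1, Insert shots@6) gives peak 8: d1:8  d2:7  d3:3  d4:3  d5:3  d6:6  d7:3  d8:3  d9:0  d10:0  d11:0.
Shift Scene 3→3, B-roll→5, Pickup B→8, Insert shots→11.
Schedule Crowd scene@1, Scene 3@3, B-roll@5, Pickup B@8, Scene 7@1, Insert shots@11: d1:3  d2:2  d3:5  d4:5  d5:3  d6:3  d7:3  d8:3  d9:3  d10:3  d11:3 — peak 5.

5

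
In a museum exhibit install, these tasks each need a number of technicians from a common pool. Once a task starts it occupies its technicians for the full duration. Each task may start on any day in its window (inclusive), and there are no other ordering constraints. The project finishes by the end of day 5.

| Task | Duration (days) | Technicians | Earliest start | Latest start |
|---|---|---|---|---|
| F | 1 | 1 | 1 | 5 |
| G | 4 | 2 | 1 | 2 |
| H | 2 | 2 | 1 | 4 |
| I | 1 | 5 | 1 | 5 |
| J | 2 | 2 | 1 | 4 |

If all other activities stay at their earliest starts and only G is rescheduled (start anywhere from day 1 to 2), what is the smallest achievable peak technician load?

10

G@1: d1:12  d2:6  d3:2  d4:2  d5:0 → peak 12
G@2: d1:10  d2:6  d3:2  d4:2  d5:2 → peak 10
Best is G@2, peak 10.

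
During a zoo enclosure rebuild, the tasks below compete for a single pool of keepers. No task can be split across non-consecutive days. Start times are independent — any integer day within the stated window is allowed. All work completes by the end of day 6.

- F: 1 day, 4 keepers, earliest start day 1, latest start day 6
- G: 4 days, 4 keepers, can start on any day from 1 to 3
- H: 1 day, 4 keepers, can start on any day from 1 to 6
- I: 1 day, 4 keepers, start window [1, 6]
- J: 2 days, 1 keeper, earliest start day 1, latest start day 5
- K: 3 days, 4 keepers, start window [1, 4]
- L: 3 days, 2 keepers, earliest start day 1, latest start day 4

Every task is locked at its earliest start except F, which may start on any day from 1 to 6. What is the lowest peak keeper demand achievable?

19

F@1: d1:23  d2:11  d3:10  d4:4  d5:0  d6:0 → peak 23
F@2: d1:19  d2:15  d3:10  d4:4  d5:0  d6:0 → peak 19
F@3: d1:19  d2:11  d3:14  d4:4  d5:0  d6:0 → peak 19
F@4: d1:19  d2:11  d3:10  d4:8  d5:0  d6:0 → peak 19
F@5: d1:19  d2:11  d3:10  d4:4  d5:4  d6:0 → peak 19
F@6: d1:19  d2:11  d3:10  d4:4  d5:0  d6:4 → peak 19
Best is F@2, peak 19.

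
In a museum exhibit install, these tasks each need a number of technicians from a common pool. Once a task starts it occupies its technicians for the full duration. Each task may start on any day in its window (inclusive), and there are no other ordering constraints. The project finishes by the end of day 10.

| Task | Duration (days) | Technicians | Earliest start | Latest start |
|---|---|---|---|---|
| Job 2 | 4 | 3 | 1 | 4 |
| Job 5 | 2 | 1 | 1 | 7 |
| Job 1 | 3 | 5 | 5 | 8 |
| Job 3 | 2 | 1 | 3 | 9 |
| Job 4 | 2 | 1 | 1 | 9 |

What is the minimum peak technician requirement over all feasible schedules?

5

Schedule Job 2@1, Job 5@1, Job 1@5, Job 3@3, Job 4@1: d1:5  d2:5  d3:4  d4:4  d5:5  d6:5  d7:5  d8:0  d9:0  d10:0 — peak 5.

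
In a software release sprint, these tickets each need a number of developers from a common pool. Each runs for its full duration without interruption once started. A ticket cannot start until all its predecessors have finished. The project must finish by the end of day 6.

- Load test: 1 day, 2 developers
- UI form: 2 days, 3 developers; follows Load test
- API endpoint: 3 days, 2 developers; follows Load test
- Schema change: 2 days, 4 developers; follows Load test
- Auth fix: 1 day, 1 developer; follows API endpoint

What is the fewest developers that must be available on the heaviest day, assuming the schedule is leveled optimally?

5

Early-start (Load test@1, UI form@2, API endpoint@2, Schema change@2, Auth fix@5) gives peak 9: d1:2  d2:9  d3:9  d4:2  d5:1  d6:0.
Shift Schema change→5.
Schedule Load test@1, UI form@2, API endpoint@2, Schema change@5, Auth fix@5: d1:2  d2:5  d3:5  d4:2  d5:5  d6:4 — peak 5.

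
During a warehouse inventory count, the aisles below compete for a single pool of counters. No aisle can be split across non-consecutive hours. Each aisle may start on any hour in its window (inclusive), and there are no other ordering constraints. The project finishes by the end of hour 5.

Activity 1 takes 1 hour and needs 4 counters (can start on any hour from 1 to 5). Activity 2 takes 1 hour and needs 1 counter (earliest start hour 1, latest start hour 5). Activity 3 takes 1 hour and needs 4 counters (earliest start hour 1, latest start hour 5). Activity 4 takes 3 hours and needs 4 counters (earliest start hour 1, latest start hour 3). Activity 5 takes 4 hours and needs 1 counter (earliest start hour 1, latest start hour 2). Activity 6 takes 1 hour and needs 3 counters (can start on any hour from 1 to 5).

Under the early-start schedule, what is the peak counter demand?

17

Early-start schedule: Activity 1@1, Activity 2@1, Activity 3@1, Activity 4@1, Activity 5@1, Activity 6@1.
Load per hour: hour 1: 17, hour 2: 5, hour 3: 5, hour 4: 1, hour 5: 0.
Peak is 17.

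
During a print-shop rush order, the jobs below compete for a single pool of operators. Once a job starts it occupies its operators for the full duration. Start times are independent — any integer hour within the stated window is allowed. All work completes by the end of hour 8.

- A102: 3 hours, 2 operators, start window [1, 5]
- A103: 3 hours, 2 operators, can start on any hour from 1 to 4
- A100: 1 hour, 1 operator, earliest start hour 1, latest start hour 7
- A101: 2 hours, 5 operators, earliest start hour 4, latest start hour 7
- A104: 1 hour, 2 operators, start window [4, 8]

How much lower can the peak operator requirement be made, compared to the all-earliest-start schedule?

2

Early-start peak: h1:5  h2:4  h3:4  h4:7  h5:5  h6:0  h7:0  h8:0 ⇒ 7.
Leveled (A102@1, A103@1, A100@1, A101@4, A104@6): h1:5  h2:4  h3:4  h4:5  h5:5  h6:2  h7:0  h8:0 ⇒ 5.
Reduction 7 − 5 = 2.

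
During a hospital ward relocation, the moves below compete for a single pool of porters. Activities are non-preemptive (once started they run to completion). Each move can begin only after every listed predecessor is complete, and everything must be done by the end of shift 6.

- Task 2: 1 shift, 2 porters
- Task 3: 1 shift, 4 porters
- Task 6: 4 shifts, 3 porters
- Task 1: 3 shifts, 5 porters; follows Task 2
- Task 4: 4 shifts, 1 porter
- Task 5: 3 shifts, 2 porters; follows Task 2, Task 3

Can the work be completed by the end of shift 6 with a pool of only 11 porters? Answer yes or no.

Schedule Task 2@1, Task 3@1, Task 6@1, Task 1@2, Task 4@1, Task 5@2: s1:10  s2:11  s3:11  s4:11  s5:0  s6:0 — peak 11 ≤ 11.

yes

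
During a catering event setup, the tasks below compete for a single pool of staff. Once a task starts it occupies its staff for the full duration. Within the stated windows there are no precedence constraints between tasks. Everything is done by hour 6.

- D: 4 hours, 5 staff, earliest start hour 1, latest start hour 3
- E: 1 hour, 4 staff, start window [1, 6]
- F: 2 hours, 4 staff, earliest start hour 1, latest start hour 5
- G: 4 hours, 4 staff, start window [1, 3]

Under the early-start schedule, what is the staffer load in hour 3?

9

At early start, hour 3 has: D, G.
Demand: 5 + 4 = 9.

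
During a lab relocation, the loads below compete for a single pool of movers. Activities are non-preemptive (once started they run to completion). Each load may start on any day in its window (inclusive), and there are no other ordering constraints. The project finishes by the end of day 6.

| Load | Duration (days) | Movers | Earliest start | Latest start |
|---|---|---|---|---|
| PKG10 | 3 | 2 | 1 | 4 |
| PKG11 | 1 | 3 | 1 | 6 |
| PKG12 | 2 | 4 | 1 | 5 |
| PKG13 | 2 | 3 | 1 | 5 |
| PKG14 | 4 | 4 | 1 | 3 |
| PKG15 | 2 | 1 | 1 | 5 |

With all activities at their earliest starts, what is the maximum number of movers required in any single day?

Early-start schedule: PKG10@1, PKG11@1, PKG12@1, PKG13@1, PKG14@1, PKG15@1.
Load per day: day 1: 17, day 2: 14, day 3: 6, day 4: 4, day 5: 0, day 6: 0.
Peak is 17.

17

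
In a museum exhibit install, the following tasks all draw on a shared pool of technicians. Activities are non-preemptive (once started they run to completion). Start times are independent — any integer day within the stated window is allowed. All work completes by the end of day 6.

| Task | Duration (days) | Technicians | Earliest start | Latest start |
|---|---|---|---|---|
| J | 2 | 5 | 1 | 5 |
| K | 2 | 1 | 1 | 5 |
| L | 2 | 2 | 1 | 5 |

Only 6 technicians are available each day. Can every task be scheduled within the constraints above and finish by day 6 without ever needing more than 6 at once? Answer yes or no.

Schedule J@1, K@3, L@3: d1:5  d2:5  d3:3  d4:3  d5:0  d6:0 — peak 5 ≤ 6.

yes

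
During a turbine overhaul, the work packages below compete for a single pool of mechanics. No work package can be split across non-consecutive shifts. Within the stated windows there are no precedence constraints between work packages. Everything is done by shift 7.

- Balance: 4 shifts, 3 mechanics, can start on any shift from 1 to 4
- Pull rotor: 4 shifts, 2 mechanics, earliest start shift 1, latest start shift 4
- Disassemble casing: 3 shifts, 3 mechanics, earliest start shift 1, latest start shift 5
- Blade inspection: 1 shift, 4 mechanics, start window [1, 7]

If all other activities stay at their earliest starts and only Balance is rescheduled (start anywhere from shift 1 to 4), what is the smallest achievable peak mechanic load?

Balance@1: s1:12  s2:8  s3:8  s4:5  s5:0  s6:0  s7:0 → peak 12
Balance@2: s1:9  s2:8  s3:8  s4:5  s5:3  s6:0  s7:0 → peak 9
Balance@3: s1:9  s2:5  s3:8  s4:5  s5:3  s6:3  s7:0 → peak 9
Balance@4: s1:9  s2:5  s3:5  s4:5  s5:3  s6:3  s7:3 → peak 9
Best is Balance@2, peak 9.

9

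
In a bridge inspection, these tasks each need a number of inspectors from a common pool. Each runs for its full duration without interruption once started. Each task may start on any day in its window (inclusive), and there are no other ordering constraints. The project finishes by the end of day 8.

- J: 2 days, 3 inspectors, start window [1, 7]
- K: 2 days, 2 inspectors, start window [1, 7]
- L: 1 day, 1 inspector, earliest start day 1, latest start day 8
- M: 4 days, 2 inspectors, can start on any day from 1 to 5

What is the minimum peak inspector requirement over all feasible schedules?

3

Early-start (J@1, K@1, L@1, M@1) gives peak 8: d1:8  d2:7  d3:2  d4:2  d5:0  d6:0  d7:0  d8:0.
Shift K→3, L→3, M→5.
Schedule J@1, K@3, L@3, M@5: d1:3  d2:3  d3:3  d4:2  d5:2  d6:2  d7:2  d8:2 — peak 3.
Total inspector-days = 19 over 8 days ⇒ peak ≥ ⌈19/8⌉ = 3, so 3 is optimal.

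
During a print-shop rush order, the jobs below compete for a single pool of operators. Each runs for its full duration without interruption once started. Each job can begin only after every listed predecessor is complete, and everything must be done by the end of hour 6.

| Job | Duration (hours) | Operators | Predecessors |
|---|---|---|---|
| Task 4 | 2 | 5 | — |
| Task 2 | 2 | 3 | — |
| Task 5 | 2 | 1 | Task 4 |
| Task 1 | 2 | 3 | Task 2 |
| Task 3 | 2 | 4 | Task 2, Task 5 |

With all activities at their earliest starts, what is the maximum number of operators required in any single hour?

Early-start schedule: Task 4@1, Task 2@1, Task 5@3, Task 1@3, Task 3@5.
Load per hour: hour 1: 8, hour 2: 8, hour 3: 4, hour 4: 4, hour 5: 4, hour 6: 4.
Peak is 8.

8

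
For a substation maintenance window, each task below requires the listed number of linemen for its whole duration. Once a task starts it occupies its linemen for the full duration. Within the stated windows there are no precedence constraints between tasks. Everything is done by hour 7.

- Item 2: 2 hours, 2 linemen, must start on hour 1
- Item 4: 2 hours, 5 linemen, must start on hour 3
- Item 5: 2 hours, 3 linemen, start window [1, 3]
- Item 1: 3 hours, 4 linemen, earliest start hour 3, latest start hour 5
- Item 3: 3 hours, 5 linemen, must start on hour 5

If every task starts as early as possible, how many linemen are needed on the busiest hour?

9

Early-start schedule: Item 2@1, Item 4@3, Item 5@1, Item 1@3, Item 3@5.
Load per hour: hour 1: 5, hour 2: 5, hour 3: 9, hour 4: 9, hour 5: 9, hour 6: 5, hour 7: 5.
Peak is 9.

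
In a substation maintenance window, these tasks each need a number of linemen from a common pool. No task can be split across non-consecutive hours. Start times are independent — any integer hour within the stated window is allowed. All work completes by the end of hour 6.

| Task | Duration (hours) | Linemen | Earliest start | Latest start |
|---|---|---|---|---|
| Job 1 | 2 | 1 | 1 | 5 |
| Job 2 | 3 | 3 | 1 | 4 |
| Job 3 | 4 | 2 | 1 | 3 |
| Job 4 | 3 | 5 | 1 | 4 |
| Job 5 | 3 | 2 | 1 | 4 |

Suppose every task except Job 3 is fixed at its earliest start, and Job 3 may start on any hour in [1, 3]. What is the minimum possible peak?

12

Job 3@1: h1:13  h2:13  h3:12  h4:2  h5:0  h6:0 → peak 13
Job 3@2: h1:11  h2:13  h3:12  h4:2  h5:2  h6:0 → peak 13
Job 3@3: h1:11  h2:11  h3:12  h4:2  h5:2  h6:2 → peak 12
Best is Job 3@3, peak 12.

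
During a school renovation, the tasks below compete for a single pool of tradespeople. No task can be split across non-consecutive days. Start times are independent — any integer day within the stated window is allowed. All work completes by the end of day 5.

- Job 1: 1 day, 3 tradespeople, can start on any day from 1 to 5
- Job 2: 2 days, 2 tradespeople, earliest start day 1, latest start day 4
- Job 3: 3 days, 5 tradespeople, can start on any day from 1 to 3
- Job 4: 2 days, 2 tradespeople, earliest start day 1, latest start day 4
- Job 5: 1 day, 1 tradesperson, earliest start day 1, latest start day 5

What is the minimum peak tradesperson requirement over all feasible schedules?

Early-start (Job 1@1, Job 2@1, Job 3@1, Job 4@1, Job 5@1) gives peak 13: d1:13  d2:9  d3:5  d4:0  d5:0.
Shift Job 3→2, Job 4→3.
Schedule Job 1@1, Job 2@1, Job 3@2, Job 4@3, Job 5@1: d1:6  d2:7  d3:7  d4:7  d5:0 — peak 7.

7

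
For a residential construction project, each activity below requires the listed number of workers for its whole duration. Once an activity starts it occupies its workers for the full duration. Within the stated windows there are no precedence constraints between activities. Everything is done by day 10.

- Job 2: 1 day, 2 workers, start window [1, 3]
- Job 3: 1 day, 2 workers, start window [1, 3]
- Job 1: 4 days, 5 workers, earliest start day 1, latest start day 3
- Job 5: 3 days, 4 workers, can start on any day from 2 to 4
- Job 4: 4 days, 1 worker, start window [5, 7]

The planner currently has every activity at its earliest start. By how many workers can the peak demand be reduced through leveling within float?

Early-start peak: d1:9  d2:9  d3:9  d4:9  d5:1  d6:1  d7:1  d8:1  d9:0  d10:0 ⇒ 9.
Leveled (Job 2@1, Job 3@1, Job 1@1, Job 5@2, Job 4@5): d1:9  d2:9  d3:9  d4:9  d5:1  d6:1  d7:1  d8:1  d9:0  d10:0 ⇒ 9.
Reduction 9 − 9 = 0.

0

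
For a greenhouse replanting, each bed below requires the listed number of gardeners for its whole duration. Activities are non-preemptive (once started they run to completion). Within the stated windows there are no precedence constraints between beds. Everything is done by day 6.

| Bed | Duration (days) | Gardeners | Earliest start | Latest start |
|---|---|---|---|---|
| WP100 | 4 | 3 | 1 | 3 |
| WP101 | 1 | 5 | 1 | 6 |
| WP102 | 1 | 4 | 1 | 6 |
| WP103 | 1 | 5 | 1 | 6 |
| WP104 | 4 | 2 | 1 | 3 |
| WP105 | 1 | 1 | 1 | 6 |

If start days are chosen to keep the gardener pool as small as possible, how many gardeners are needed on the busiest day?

7

Early-start (WP100@1, WP101@1, WP102@1, WP103@1, WP104@1, WP105@1) gives peak 20: d1:20  d2:5  d3:5  d4:5  d5:0  d6:0.
Shift WP101→5, WP103→6, WP104→2, WP105→2.
Schedule WP100@1, WP101@5, WP102@1, WP103@6, WP104@2, WP105@2: d1:7  d2:6  d3:5  d4:5  d5:7  d6:5 — peak 7.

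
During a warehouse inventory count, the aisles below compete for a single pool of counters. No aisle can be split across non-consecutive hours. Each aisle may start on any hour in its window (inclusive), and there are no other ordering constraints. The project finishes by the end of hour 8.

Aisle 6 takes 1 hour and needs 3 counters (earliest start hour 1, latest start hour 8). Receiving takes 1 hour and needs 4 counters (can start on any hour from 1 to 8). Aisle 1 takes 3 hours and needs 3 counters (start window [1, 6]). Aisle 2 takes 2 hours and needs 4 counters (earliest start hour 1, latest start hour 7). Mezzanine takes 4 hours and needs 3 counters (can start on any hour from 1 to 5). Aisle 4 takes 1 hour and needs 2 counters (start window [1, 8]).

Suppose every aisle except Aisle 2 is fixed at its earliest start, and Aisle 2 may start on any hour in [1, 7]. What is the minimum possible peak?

Aisle 2@1: h1:19  h2:10  h3:6  h4:3  h5:0  h6:0  h7:0  h8:0 → peak 19
Aisle 2@2: h1:15  h2:10  h3:10  h4:3  h5:0  h6:0  h7:0  h8:0 → peak 15
Aisle 2@3: h1:15  h2:6  h3:10  h4:7  h5:0  h6:0  h7:0  h8:0 → peak 15
Aisle 2@4: h1:15  h2:6  h3:6  h4:7  h5:4  h6:0  h7:0  h8:0 → peak 15
Aisle 2@5: h1:15  h2:6  h3:6  h4:3  h5:4  h6:4  h7:0  h8:0 → peak 15
Aisle 2@6: h1:15  h2:6  h3:6  h4:3  h5:0  h6:4  h7:4  h8:0 → peak 15
Aisle 2@7: h1:15  h2:6  h3:6  h4:3  h5:0  h6:0  h7:4  h8:4 → peak 15
Best is Aisle 2@2, peak 15.

15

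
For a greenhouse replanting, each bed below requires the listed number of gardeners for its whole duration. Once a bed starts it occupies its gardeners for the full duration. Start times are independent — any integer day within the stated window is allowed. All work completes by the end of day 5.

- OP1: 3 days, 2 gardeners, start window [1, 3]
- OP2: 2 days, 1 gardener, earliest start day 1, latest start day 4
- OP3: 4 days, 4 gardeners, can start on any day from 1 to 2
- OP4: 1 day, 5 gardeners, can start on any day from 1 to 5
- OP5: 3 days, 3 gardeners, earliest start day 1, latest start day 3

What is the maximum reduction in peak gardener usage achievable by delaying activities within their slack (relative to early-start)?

6

Early-start peak: d1:15  d2:10  d3:9  d4:4  d5:0 ⇒ 15.
Leveled (OP1@1, OP2@1, OP3@1, OP4@5, OP5@3): d1:7  d2:7  d3:9  d4:7  d5:8 ⇒ 9.
Reduction 15 − 9 = 6.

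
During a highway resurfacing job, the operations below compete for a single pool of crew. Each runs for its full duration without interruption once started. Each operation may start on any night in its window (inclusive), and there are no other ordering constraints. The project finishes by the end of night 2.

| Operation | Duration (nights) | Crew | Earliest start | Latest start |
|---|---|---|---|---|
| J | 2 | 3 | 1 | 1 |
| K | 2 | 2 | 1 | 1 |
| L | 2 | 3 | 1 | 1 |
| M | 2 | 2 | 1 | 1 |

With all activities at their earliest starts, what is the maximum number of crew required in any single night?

10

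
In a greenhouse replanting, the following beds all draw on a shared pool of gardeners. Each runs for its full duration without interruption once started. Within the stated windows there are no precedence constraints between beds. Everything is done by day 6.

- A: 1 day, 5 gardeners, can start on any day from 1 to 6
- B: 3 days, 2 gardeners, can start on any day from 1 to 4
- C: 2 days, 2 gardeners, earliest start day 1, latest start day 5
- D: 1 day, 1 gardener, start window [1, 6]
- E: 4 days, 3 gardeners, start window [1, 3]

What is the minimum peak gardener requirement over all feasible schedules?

5

Early-start (A@1, B@1, C@1, D@1, E@1) gives peak 13: d1:13  d2:7  d3:5  d4:3  d5:0  d6:0.
Shift B→2, C→5, D→2, E→3.
Schedule A@1, B@2, C@5, D@2, E@3: d1:5  d2:3  d3:5  d4:5  d5:5  d6:5 — peak 5.
Total gardener-days = 28 over 6 days ⇒ peak ≥ ⌈28/6⌉ = 5, so 5 is optimal.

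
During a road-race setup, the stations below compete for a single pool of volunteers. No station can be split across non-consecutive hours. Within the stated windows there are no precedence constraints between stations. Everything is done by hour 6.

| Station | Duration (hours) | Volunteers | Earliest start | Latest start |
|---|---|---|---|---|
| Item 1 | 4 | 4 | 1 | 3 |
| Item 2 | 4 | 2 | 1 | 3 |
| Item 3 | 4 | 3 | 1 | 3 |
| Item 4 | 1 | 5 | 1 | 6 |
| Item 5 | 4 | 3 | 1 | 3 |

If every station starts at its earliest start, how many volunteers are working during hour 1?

17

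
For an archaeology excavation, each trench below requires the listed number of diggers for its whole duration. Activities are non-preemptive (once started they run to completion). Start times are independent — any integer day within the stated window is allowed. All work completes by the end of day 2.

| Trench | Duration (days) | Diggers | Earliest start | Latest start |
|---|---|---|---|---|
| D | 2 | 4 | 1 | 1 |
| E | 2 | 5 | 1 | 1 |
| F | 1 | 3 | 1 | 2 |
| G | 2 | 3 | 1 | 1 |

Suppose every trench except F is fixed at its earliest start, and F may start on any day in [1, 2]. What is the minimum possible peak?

15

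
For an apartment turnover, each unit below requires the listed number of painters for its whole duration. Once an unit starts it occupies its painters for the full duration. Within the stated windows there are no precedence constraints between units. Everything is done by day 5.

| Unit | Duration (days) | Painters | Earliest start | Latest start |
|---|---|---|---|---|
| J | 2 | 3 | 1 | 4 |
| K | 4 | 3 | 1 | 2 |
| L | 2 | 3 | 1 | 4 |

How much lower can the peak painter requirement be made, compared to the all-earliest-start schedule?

3

Early-start peak: d1:9  d2:9  d3:3  d4:3  d5:0 ⇒ 9.
Leveled (J@1, K@1, L@3): d1:6  d2:6  d3:6  d4:6  d5:0 ⇒ 6.
Reduction 9 − 6 = 3.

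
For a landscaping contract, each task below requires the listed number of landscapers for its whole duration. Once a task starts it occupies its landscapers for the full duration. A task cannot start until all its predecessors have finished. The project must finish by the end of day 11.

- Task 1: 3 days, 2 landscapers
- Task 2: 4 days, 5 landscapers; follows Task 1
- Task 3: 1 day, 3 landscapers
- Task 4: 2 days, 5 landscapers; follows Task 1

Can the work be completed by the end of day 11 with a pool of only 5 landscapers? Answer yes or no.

Schedule Task 1@1, Task 2@4, Task 3@1, Task 4@8: d1:5  d2:2  d3:2  d4:5  d5:5  d6:5  d7:5  d8:5  d9:5  d10:0  d11:0 — peak 5 ≤ 5.

yes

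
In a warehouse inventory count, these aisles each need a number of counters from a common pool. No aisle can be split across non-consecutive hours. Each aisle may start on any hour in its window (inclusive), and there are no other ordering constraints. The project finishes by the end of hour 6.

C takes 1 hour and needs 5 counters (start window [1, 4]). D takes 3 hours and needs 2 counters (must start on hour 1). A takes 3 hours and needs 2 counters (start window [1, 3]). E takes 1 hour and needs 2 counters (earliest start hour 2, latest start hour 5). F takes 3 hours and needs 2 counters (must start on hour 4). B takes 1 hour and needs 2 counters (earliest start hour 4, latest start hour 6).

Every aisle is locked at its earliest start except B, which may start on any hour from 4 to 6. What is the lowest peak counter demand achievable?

9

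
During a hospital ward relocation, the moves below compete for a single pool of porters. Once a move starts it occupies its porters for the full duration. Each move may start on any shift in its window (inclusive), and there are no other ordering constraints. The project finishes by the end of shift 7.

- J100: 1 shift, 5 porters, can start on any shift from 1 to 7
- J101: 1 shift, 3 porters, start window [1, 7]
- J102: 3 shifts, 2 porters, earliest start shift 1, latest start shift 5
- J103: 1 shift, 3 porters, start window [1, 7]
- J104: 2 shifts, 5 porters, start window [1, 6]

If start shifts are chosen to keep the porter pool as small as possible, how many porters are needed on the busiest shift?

5

Early-start (J100@1, J101@1, J102@1, J103@1, J104@1) gives peak 18: s1:18  s2:7  s3:2  s4:0  s5:0  s6:0  s7:0.
Shift J101→2, J102→2, J103→3, J104→5.
Schedule J100@1, J101@2, J102@2, J103@3, J104@5: s1:5  s2:5  s3:5  s4:2  s5:5  s6:5  s7:0 — peak 5.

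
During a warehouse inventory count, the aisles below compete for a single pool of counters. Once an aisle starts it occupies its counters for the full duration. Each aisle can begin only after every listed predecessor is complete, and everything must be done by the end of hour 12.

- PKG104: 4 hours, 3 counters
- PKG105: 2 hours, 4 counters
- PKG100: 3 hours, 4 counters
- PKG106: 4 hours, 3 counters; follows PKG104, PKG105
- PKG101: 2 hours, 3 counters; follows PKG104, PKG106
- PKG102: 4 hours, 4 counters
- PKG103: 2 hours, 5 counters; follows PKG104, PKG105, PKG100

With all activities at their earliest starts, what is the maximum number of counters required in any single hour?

15

Early-start schedule: PKG104@1, PKG105@1, PKG100@1, PKG106@5, PKG101@9, PKG102@1, PKG103@5.
Load per hour: hour 1: 15, hour 2: 15, hour 3: 11, hour 4: 7, hour 5: 8, hour 6: 8, hour 7: 3, hour 8: 3, hour 9: 3, hour 10: 3, hour 11: 0, hour 12: 0.
Peak is 15.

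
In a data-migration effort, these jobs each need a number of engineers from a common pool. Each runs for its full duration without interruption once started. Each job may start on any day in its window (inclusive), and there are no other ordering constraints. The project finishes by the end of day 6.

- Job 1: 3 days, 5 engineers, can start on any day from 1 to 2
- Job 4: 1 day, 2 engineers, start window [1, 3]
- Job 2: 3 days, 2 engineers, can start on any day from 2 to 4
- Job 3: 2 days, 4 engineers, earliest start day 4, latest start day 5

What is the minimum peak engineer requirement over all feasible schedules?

7

Schedule Job 1@1, Job 4@1, Job 2@2, Job 3@4: d1:7  d2:7  d3:7  d4:6  d5:4  d6:0 — peak 7.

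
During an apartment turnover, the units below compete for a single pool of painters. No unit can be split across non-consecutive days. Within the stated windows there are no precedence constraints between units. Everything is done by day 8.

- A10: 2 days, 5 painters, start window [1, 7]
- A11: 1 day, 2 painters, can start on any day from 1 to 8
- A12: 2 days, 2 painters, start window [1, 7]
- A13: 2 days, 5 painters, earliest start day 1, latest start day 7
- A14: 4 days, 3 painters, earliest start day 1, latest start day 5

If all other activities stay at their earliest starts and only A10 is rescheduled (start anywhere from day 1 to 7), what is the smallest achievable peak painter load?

A10@1: d1:17  d2:15  d3:3  d4:3  d5:0  d6:0  d7:0  d8:0 → peak 17
A10@2: d1:12  d2:15  d3:8  d4:3  d5:0  d6:0  d7:0  d8:0 → peak 15
A10@3: d1:12  d2:10  d3:8  d4:8  d5:0  d6:0  d7:0  d8:0 → peak 12
A10@4: d1:12  d2:10  d3:3  d4:8  d5:5  d6:0  d7:0  d8:0 → peak 12
A10@5: d1:12  d2:10  d3:3  d4:3  d5:5  d6:5  d7:0  d8:0 → peak 12
A10@6: d1:12  d2:10  d3:3  d4:3  d5:0  d6:5  d7:5  d8:0 → peak 12
A10@7: d1:12  d2:10  d3:3  d4:3  d5:0  d6:0  d7:5  d8:5 → peak 12
Best is A10@3, peak 12.

12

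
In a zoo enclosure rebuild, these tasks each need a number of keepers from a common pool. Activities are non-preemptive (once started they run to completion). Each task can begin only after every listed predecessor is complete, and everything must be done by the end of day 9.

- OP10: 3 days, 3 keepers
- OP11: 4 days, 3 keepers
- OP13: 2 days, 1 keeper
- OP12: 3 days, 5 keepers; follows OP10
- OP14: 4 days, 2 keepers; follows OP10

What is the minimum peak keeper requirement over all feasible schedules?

Early-start (OP10@1, OP11@1, OP13@1, OP12@4, OP14@4) gives peak 10: d1:7  d2:7  d3:6  d4:10  d5:7  d6:7  d7:2  d8:0  d9:0.
Shift OP12→5.
Schedule OP10@1, OP11@1, OP13@1, OP12@5, OP14@4: d1:7  d2:7  d3:6  d4:5  d5:7  d6:7  d7:7  d8:0  d9:0 — peak 7.

7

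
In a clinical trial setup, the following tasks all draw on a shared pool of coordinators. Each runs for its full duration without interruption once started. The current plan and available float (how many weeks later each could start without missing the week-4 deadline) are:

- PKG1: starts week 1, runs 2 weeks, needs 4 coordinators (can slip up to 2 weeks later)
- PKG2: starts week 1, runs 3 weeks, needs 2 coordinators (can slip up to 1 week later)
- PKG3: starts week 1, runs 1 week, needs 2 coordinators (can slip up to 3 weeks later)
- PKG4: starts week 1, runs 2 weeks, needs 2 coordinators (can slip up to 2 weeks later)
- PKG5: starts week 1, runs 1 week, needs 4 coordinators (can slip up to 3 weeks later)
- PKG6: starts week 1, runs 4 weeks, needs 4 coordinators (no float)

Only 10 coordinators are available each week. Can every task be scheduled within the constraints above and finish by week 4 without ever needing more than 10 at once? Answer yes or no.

Schedule PKG1@1, PKG2@1, PKG3@3, PKG4@3, PKG5@4, PKG6@1: w1:10  w2:10  w3:10  w4:10 — peak 10 ≤ 10.

yes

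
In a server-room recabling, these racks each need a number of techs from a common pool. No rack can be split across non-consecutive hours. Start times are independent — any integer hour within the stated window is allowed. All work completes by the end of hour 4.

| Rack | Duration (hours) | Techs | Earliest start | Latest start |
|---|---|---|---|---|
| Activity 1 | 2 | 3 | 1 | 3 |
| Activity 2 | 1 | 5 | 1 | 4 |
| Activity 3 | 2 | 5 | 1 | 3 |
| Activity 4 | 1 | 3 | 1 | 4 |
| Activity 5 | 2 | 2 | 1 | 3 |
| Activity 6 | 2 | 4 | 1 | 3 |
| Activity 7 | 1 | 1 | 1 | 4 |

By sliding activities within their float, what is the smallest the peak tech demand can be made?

Early-start (Activity 1@1, Activity 2@1, Activity 3@1, Activity 4@1, Activity 5@1, Activity 6@1, Activity 7@1) gives peak 23: h1:23  h2:14  h3:0  h4:0.
Shift Activity 3→2, Activity 4→4, Activity 6→3, Activity 7→3.
Schedule Activity 1@1, Activity 2@1, Activity 3@2, Activity 4@4, Activity 5@1, Activity 6@3, Activity 7@3: h1:10  h2:10  h3:10  h4:7 — peak 10.
Total tech-hours = 37 over 4 hours ⇒ peak ≥ ⌈37/4⌉ = 10, so 10 is optimal.

10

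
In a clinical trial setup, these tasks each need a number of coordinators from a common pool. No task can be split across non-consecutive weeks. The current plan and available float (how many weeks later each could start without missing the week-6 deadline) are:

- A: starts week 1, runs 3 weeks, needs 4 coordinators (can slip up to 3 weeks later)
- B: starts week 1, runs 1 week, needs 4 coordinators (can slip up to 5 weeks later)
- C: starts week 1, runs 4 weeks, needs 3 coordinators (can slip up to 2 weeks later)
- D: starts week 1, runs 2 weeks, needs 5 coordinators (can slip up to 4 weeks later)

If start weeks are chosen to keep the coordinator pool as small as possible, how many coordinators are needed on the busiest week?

7

Early-start (A@1, B@1, C@1, D@1) gives peak 16: w1:16  w2:12  w3:7  w4:3  w5:0  w6:0.
Shift B→4, D→5.
Schedule A@1, B@4, C@1, D@5: w1:7  w2:7  w3:7  w4:7  w5:5  w6:5 — peak 7.
Total coordinator-weeks = 38 over 6 weeks ⇒ peak ≥ ⌈38/6⌉ = 7, so 7 is optimal.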